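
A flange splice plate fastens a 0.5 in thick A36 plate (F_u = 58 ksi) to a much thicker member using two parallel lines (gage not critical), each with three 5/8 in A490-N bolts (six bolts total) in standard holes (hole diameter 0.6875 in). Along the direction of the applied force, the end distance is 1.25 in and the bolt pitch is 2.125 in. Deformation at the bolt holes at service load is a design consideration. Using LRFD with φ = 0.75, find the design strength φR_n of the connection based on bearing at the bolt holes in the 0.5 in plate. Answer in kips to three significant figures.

Per bolt r_n = 1.2 l_c t F_u ≤ 2.4 d t F_u; upper limit = 2.4 × 0.625 × 0.5 × 58 = 43.5 kips.
Edge bolt: l_c = 1.25 − 0.6875/2 = 0.9062 in → 1.2 × 0.9062 × 0.5 × 58 = 31.54 → r_n = 31.54 kips.
Interior bolts: l_c = 2.125 − 0.6875 = 1.438 in → 1.2 × 1.438 × 0.5 × 58 = 50.02 → r_n = 43.5 kips.
R_n = 2 × 31.54 + 4 × 43.5 = 237.1 kips.
Design strength φR_n = 0.75 × 237.1 = 178 kips.

178 kips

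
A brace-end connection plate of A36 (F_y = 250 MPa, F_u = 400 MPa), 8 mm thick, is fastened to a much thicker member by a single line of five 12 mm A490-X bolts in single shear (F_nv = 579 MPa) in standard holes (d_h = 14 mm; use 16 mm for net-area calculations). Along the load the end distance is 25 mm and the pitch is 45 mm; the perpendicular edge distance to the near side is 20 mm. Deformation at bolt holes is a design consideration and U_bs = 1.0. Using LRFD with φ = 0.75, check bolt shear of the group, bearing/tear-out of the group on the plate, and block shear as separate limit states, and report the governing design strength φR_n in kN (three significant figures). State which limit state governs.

213 kN (block shear governs)

Bolt shear: A_b = π·12²/4 = 113.1 mm²; R_n = 579 × 113.1 × 5 × 1 / 1000 = 327.4 kN → 0.75 × 327.4 = 246 kN.
Bearing: edge l_c = 18, r_n = 69.12 kN; interior l_c = 31, r_n = 92.16 kN; R_n = 69.12 + 4·92.16 = 437.8 kN → 328 kN.
Block shear: A_gv = 1640, A_nv = 1064, A_nt = 96 mm²; R_n = min(0.6F_uA_nv, 0.6F_yA_gv) + U_bs·F_u·A_nt = 284.4 kN → 213 kN.
Block shear governs: 213 kN.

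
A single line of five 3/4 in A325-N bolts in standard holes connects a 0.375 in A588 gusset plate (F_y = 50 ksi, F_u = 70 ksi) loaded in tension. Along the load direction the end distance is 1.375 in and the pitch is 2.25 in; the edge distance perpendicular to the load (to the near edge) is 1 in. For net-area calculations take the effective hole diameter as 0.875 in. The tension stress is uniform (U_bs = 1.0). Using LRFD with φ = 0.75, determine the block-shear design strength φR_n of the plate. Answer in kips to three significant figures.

Shear plane L_v = 1.375 + 4·2.25 = 10.38 in; A_gv = 10.38 × 0.375 = 3.891 in².
A_nv = (10.38 − 4.5·0.875) × 0.375 = 2.414 in².
A_nt = (1 − 0.5·0.875) × 0.375 = 0.2109 in².
0.6 F_u A_nv = 101.4 kips; 0.6 F_y A_gv = 116.7 kips → shear rupture governs the shear term.
R_n = 101.4 + 1.0 × 70 × 0.2109 = 116.2 kips.
Design strength φR_n = 0.75 × 116.2 = 87.1 kips.

87.1 kips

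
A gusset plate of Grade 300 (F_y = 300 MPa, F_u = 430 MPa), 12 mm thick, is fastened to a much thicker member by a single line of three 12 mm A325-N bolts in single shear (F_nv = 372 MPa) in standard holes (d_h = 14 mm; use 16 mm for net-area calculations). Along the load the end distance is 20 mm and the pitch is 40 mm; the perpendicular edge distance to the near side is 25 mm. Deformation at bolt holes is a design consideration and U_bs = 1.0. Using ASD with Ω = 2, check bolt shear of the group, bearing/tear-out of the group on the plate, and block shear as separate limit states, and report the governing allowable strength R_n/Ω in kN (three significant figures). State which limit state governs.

Bolt shear: A_b = π·12²/4 = 113.1 mm²; R_n = 372 × 113.1 × 3 × 1 / 1000 = 126.2 kN → 126.2 / 2 = 63.1 kN.
Bearing: edge l_c = 13, r_n = 80.5 kN; interior l_c = 26, r_n = 148.6 kN; R_n = 80.5 + 2·148.6 = 377.7 kN → 189 kN.
Block shear: A_gv = 1200, A_nv = 720, A_nt = 204 mm²; R_n = min(0.6F_uA_nv, 0.6F_yA_gv) + U_bs·F_u·A_nt = 273.5 kN → 137 kN.
Bolt shear governs: 63.1 kN.

63.1 kN (bolt shear governs)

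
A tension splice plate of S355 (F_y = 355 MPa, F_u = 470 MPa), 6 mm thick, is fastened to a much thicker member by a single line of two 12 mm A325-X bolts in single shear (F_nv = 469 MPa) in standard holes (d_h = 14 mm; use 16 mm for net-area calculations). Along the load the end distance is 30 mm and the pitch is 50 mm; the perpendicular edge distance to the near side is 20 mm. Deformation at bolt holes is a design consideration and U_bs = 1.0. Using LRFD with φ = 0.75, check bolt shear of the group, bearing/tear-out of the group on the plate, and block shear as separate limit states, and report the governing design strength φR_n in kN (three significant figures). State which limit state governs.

Bolt shear: A_b = π·12²/4 = 113.1 mm²; R_n = 469 × 113.1 × 2 × 1 / 1000 = 106.1 kN → 0.75 × 106.1 = 79.6 kN.
Bearing: edge l_c = 23, r_n = 77.83 kN; interior l_c = 36, r_n = 81.22 kN; R_n = 77.83 + 1·81.22 = 159 kN → 119 kN.
Block shear: A_gv = 480, A_nv = 336, A_nt = 72 mm²; R_n = min(0.6F_uA_nv, 0.6F_yA_gv) + U_bs·F_u·A_nt = 128.6 kN → 96.4 kN.
Bolt shear governs: 79.6 kN.

79.6 kN (bolt shear governs)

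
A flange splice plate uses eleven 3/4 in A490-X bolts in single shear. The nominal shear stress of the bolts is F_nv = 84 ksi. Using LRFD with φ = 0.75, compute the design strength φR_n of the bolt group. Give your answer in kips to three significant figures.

306 kips

A_b = π × 0.75² / 4 = 0.4418 in².
R_n = F_nv · A_b · n · n_s = 84 × 0.4418 × 11 × 1 = 408.2 kips.
Design strength φR_n = 0.75 × 408.2 = 306 kips.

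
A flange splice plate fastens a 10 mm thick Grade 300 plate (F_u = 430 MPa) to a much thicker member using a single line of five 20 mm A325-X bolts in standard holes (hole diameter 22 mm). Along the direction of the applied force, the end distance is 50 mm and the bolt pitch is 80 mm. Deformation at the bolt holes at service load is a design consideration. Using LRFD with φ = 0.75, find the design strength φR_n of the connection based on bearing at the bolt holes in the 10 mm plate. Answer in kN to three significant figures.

Per bolt r_n = 1.2 l_c t F_u ≤ 2.4 d t F_u; upper limit = 2.4 × 20 × 10 × 430 / 1000 = 206.4 kN.
Edge bolt: l_c = 50 − 22/2 = 39 mm → 1.2 × 39 × 10 × 430 / 1000 = 201.2 → r_n = 201.2 kN.
Interior bolts: l_c = 80 − 22 = 58 mm → 1.2 × 58 × 10 × 430 / 1000 = 299.3 → r_n = 206.4 kN.
R_n = 1 × 201.2 + 4 × 206.4 = 1027 kN.
Design strength φR_n = 0.75 × 1027 = 770 kN.

770 kN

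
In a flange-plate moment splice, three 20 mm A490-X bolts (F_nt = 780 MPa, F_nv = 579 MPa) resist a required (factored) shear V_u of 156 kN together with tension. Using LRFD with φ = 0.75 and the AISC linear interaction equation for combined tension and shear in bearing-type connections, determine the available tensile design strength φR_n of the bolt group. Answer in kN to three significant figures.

507 kN

A_b = π·20²/4 = 314.2 mm²; f_rv = 156 × 1000 / (3 × 314.2) = 165.5 MPa.
F'_nt = 1.3 F_nt − (F_nt / φF_nv) f_rv = 1.3·780 − (780/(0.75·579))·165.5 = 716.7 MPa, capped at F_nt → F'_nt = 716.7 MPa.
R_n = F'_nt · A_b · n = 716.7 × 314.2 × 3 / 1000 = 675.5 kN.
Design strength φR_n = 0.75 × 675.5 = 507 kN.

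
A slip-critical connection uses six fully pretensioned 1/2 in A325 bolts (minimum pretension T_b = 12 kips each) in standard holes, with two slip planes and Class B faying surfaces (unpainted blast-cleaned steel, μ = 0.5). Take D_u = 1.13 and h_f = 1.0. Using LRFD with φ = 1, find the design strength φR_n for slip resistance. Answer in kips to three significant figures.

R_n = μ · D_u · h_f · T_b · n_s · n_b = 0.5 × 1.13 × 1.0 × 12 × 2 × 6 = 81.36 kips.
Design strength φR_n = 1 × 81.36 = 81.4 kips.

81.4 kips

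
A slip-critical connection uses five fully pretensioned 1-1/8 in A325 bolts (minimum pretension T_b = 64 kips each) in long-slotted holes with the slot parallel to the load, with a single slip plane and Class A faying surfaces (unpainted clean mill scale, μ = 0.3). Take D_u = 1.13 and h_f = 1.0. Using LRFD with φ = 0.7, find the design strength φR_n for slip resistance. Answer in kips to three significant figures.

R_n = μ · D_u · h_f · T_b · n_s · n_b = 0.3 × 1.13 × 1.0 × 64 × 1 × 5 = 108.5 kips.
Design strength φR_n = 0.7 × 108.5 = 75.9 kips.

75.9 kips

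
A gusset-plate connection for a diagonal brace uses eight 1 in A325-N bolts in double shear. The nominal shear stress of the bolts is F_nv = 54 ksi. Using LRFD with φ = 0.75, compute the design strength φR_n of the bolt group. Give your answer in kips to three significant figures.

509 kips

A_b = π × 1² / 4 = 0.7854 in².
R_n = F_nv · A_b · n · n_s = 54 × 0.7854 × 8 × 2 = 678.6 kips.
Design strength φR_n = 0.75 × 678.6 = 509 kips.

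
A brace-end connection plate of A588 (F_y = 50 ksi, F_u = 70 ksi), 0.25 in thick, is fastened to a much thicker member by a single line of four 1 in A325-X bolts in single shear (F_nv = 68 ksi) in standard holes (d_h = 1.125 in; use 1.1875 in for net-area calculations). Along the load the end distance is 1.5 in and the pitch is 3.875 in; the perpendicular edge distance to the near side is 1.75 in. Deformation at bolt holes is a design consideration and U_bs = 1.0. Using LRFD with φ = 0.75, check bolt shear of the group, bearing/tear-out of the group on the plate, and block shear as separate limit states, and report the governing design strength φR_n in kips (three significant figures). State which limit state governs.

85.8 kips (block shear governs)

Bolt shear: A_b = π·1²/4 = 0.7854 in²; R_n = 68 × 0.7854 × 4 × 1 = 213.6 kips → 0.75 × 213.6 = 160 kips.
Bearing: edge l_c = 0.9375, r_n = 19.69 kips; interior l_c = 2.75, r_n = 42 kips; R_n = 19.69 + 3·42 = 145.7 kips → 109 kips.
Block shear: A_gv = 3.281, A_nv = 2.242, A_nt = 0.2891 in²; R_n = min(0.6F_uA_nv, 0.6F_yA_gv) + U_bs·F_u·A_nt = 114.4 kips → 85.8 kips.
Block shear governs: 85.8 kips.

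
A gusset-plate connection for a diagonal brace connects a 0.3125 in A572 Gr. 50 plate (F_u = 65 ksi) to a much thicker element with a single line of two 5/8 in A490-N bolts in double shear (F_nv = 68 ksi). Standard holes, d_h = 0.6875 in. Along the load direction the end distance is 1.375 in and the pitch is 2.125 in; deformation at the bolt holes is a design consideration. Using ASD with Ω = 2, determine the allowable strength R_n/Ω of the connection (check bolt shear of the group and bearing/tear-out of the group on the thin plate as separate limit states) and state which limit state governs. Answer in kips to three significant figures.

Bolt shear: A_b = π·0.625²/4 = 0.3068 in²; R_n = 68 × 0.3068 × 2 × 2 = 83.45 kips → 83.45 / 2 = 41.7 kips.
Bearing (1.2 l_c t F_u ≤ 2.4 d t F_u): upper limit = 2.4·0.625·0.3125·65 = 30.47 kips.
  Edge l_c = 1.375 − 0.6875/2 = 1.031 → r_n = 25.14 kips; interior l_c = 2.125 − 0.6875 = 1.438 → r_n = 30.47 kips.
  R_n,bearing = 1·25.14 + 1·30.47 = 55.61 kips → 55.61 / 2 = 27.8 kips.
Bearing governs: 27.8 kips.

27.8 kips (bearing governs)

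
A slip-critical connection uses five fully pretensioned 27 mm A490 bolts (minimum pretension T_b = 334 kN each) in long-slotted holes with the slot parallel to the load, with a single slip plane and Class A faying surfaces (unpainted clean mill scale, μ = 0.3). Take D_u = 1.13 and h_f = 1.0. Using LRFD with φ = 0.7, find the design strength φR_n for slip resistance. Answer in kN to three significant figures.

396 kN

R_n = μ · D_u · h_f · T_b · n_s · n_b = 0.3 × 1.13 × 1.0 × 334 × 1 × 5 = 566.1 kN.
Design strength φR_n = 0.7 × 566.1 = 396 kN.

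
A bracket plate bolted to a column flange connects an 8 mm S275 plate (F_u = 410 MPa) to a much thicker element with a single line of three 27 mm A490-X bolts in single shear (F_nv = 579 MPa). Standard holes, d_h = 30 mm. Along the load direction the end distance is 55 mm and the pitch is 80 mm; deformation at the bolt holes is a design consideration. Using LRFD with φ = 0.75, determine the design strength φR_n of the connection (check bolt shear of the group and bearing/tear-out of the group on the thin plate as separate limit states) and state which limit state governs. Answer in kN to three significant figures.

Bolt shear: A_b = π·27²/4 = 572.6 mm²; R_n = 579 × 572.6 × 3 × 1 / 1000 = 994.5 kN → 0.75 × 994.5 = 746 kN.
Bearing (1.2 l_c t F_u ≤ 2.4 d t F_u): upper limit = 2.4·27·8·410 / 1000 = 212.5 kN.
  Edge l_c = 55 − 30/2 = 40 → r_n = 157.4 kN; interior l_c = 80 − 30 = 50 → r_n = 196.8 kN.
  R_n,bearing = 1·157.4 + 2·196.8 = 551 kN → 0.75 × 551 = 413 kN.
Bearing governs: 413 kN.

413 kN (bearing governs)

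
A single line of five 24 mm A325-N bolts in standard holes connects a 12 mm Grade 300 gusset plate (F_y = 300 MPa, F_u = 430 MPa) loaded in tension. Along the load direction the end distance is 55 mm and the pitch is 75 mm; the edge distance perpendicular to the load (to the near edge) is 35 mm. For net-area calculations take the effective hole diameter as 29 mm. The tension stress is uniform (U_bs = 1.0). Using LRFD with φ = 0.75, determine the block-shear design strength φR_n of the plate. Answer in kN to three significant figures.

Shear plane L_v = 55 + 4·75 = 355 mm; A_gv = 355 × 12 = 4260 mm².
A_nv = (355 − 4.5·29) × 12 = 2694 mm².
A_nt = (35 − 0.5·29) × 12 = 246 mm².
0.6 F_u A_nv = 695.1 kN; 0.6 F_y A_gv = 766.8 kN → shear rupture governs the shear term.
R_n = 695.1 + 1.0 × 430 × 246 / 1000 = 800.8 kN.
Design strength φR_n = 0.75 × 800.8 = 601 kN.

601 kN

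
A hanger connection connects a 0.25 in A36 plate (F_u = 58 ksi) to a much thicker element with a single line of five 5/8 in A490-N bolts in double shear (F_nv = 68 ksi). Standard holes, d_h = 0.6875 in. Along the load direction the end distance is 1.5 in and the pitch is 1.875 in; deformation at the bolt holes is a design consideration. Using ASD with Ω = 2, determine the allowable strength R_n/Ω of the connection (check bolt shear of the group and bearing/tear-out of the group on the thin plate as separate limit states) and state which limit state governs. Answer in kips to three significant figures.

Bolt shear: A_b = π·0.625²/4 = 0.3068 in²; R_n = 68 × 0.3068 × 5 × 2 = 208.6 kips → 208.6 / 2 = 104 kips.
Bearing (1.2 l_c t F_u ≤ 2.4 d t F_u): upper limit = 2.4·0.625·0.25·58 = 21.75 kips.
  Edge l_c = 1.5 − 0.6875/2 = 1.156 → r_n = 20.12 kips; interior l_c = 1.875 − 0.6875 = 1.188 → r_n = 20.66 kips.
  R_n,bearing = 1·20.12 + 4·20.66 = 102.8 kips → 102.8 / 2 = 51.4 kips.
Bearing governs: 51.4 kips.

51.4 kips (bearing governs)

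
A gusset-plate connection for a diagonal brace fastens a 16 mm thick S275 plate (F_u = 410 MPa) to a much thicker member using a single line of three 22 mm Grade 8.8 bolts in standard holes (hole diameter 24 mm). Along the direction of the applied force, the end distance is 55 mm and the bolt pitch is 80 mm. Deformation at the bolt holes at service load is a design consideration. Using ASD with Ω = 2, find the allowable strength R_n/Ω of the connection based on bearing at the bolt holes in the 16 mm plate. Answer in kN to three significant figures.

Per bolt r_n = 1.2 l_c t F_u ≤ 2.4 d t F_u; upper limit = 2.4 × 22 × 16 × 410 / 1000 = 346.4 kN.
Edge bolt: l_c = 55 − 24/2 = 43 mm → 1.2 × 43 × 16 × 410 / 1000 = 338.5 → r_n = 338.5 kN.
Interior bolts: l_c = 80 − 24 = 56 mm → 1.2 × 56 × 16 × 410 / 1000 = 440.8 → r_n = 346.4 kN.
R_n = 1 × 338.5 + 2 × 346.4 = 1031 kN.
Allowable strength R_n/Ω = 1031 / 2 = 516 kN.

516 kN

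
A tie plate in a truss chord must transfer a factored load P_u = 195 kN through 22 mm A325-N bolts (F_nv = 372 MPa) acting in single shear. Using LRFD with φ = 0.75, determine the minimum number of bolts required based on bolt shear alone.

A_b = π·22²/4 = 380.1 mm².
Per-bolt design strength φR_n = 0.75 × 372 × 380.1 × 1 / 1000 = 106.1 kN.
n ≥ 195 / 106.1 = 1.839 → use 2 bolts.

2 bolts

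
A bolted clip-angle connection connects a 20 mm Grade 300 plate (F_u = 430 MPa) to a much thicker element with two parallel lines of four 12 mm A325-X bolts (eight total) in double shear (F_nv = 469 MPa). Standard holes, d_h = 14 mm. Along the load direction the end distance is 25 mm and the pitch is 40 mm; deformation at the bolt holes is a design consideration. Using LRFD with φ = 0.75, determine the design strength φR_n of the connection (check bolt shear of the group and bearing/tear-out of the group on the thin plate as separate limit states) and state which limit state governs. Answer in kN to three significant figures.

637 kN (bolt shear governs)

Bolt shear: A_b = π·12²/4 = 113.1 mm²; R_n = 469 × 113.1 × 8 × 2 / 1000 = 848.7 kN → 0.75 × 848.7 = 637 kN.
Bearing (1.2 l_c t F_u ≤ 2.4 d t F_u): upper limit = 2.4·12·20·430 / 1000 = 247.7 kN.
  Edge l_c = 25 − 14/2 = 18 → r_n = 185.8 kN; interior l_c = 40 − 14 = 26 → r_n = 247.7 kN.
  R_n,bearing = 2·185.8 + 6·247.7 = 1858 kN → 0.75 × 1858 = 1390 kN.
Bolt shear governs: 637 kN.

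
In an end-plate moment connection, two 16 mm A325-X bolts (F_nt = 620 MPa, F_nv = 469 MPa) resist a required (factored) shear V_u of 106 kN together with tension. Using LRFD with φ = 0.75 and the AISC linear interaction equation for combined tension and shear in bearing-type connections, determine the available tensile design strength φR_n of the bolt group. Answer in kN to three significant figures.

103 kN

A_b = π·16²/4 = 201.1 mm²; f_rv = 106 × 1000 / (2 × 201.1) = 263.6 MPa.
F'_nt = 1.3 F_nt − (F_nt / φF_nv) f_rv = 1.3·620 − (620/(0.75·469))·263.6 = 341.4 MPa, capped at F_nt → F'_nt = 341.4 MPa.
R_n = F'_nt · A_b · n = 341.4 × 201.1 × 2 / 1000 = 137.3 kN.
Design strength φR_n = 0.75 × 137.3 = 103 kN.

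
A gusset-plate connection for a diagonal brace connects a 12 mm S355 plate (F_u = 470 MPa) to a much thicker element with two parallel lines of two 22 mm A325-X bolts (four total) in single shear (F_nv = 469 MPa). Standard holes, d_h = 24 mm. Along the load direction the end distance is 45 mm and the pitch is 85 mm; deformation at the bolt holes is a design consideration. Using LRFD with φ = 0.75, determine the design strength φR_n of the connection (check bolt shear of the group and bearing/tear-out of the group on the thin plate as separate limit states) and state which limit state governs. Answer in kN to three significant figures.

Bolt shear: A_b = π·22²/4 = 380.1 mm²; R_n = 469 × 380.1 × 4 × 1 / 1000 = 713.1 kN → 0.75 × 713.1 = 535 kN.
Bearing (1.2 l_c t F_u ≤ 2.4 d t F_u): upper limit = 2.4·22·12·470 / 1000 = 297.8 kN.
  Edge l_c = 45 − 24/2 = 33 → r_n = 223.3 kN; interior l_c = 85 − 24 = 61 → r_n = 297.8 kN.
  R_n,bearing = 2·223.3 + 2·297.8 = 1042 kN → 0.75 × 1042 = 782 kN.
Bolt shear governs: 535 kN.

535 kN (bolt shear governs)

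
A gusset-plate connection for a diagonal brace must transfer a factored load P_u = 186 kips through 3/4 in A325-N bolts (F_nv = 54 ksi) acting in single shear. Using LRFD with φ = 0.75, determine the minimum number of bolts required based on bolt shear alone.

A_b = π·0.75²/4 = 0.4418 in².
Per-bolt design strength φR_n = 0.75 × 54 × 0.4418 × 1 = 17.89 kips.
n ≥ 186 / 17.89 = 10.4 → use 11 bolts.

11 bolts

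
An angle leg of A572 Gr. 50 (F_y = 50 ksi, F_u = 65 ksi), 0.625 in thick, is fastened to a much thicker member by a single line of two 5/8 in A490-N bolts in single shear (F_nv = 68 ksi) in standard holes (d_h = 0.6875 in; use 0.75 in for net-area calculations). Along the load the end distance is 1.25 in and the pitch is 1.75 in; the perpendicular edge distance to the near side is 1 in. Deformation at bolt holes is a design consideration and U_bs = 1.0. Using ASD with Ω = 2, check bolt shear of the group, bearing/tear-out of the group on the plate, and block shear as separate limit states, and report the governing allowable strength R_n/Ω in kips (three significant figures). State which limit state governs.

Bolt shear: A_b = π·0.625²/4 = 0.3068 in²; R_n = 68 × 0.3068 × 2 × 1 = 41.72 kips → 41.72 / 2 = 20.9 kips.
Bearing: edge l_c = 0.9062, r_n = 44.18 kips; interior l_c = 1.062, r_n = 51.8 kips; R_n = 44.18 + 1·51.8 = 95.98 kips → 48 kips.
Block shear: A_gv = 1.875, A_nv = 1.172, A_nt = 0.3906 in²; R_n = min(0.6F_uA_nv, 0.6F_yA_gv) + U_bs·F_u·A_nt = 71.09 kips → 35.5 kips.
Bolt shear governs: 20.9 kips.

20.9 kips (bolt shear governs)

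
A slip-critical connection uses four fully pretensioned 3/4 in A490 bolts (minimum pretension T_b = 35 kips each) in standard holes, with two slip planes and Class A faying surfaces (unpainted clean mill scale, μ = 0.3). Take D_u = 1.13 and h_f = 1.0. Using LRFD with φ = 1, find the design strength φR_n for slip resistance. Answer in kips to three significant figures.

94.9 kips

R_n = μ · D_u · h_f · T_b · n_s · n_b = 0.3 × 1.13 × 1.0 × 35 × 2 × 4 = 94.92 kips.
Design strength φR_n = 1 × 94.92 = 94.9 kips.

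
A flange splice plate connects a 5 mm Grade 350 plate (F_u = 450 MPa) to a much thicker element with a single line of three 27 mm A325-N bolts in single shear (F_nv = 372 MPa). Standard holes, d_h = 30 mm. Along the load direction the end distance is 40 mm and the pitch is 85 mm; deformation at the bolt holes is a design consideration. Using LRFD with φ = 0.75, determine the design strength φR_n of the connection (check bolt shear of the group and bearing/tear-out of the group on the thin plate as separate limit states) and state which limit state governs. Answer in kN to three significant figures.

269 kN (bearing governs)

Bolt shear: A_b = π·27²/4 = 572.6 mm²; R_n = 372 × 572.6 × 3 × 1 / 1000 = 639 kN → 0.75 × 639 = 479 kN.
Bearing (1.2 l_c t F_u ≤ 2.4 d t F_u): upper limit = 2.4·27·5·450 / 1000 = 145.8 kN.
  Edge l_c = 40 − 30/2 = 25 → r_n = 67.5 kN; interior l_c = 85 − 30 = 55 → r_n = 145.8 kN.
  R_n,bearing = 1·67.5 + 2·145.8 = 359.1 kN → 0.75 × 359.1 = 269 kN.
Bearing governs: 269 kN.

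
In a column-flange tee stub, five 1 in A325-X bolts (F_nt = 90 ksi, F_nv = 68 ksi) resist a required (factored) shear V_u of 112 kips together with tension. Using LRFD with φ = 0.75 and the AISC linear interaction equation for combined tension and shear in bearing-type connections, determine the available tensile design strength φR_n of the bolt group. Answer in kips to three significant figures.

A_b = π·1²/4 = 0.7854 in²; f_rv = 112 / (5 × 0.7854) = 28.52 ksi.
F'_nt = 1.3 F_nt − (F_nt / φF_nv) f_rv = 1.3·90 − (90/(0.75·68))·28.52 = 66.67 ksi, capped at F_nt → F'_nt = 66.67 ksi.
R_n = F'_nt · A_b · n = 66.67 × 0.7854 × 5 = 261.8 kips.
Design strength φR_n = 0.75 × 261.8 = 196 kips.

196 kips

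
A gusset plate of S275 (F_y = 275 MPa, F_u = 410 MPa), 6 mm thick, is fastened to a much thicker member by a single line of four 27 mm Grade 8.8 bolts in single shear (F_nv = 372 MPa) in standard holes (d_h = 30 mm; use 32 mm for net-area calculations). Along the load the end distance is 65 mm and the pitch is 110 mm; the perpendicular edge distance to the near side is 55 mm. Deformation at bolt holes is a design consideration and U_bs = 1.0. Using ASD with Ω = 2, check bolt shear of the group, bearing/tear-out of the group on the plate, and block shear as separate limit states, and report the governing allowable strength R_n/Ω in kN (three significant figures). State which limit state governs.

243 kN (block shear governs)

Bolt shear: A_b = π·27²/4 = 572.6 mm²; R_n = 372 × 572.6 × 4 × 1 / 1000 = 852 kN → 852 / 2 = 426 kN.
Bearing: edge l_c = 50, r_n = 147.6 kN; interior l_c = 80, r_n = 159.4 kN; R_n = 147.6 + 3·159.4 = 625.8 kN → 313 kN.
Block shear: A_gv = 2370, A_nv = 1698, A_nt = 234 mm²; R_n = min(0.6F_uA_nv, 0.6F_yA_gv) + U_bs·F_u·A_nt = 487 kN → 243 kN.
Block shear governs: 243 kN.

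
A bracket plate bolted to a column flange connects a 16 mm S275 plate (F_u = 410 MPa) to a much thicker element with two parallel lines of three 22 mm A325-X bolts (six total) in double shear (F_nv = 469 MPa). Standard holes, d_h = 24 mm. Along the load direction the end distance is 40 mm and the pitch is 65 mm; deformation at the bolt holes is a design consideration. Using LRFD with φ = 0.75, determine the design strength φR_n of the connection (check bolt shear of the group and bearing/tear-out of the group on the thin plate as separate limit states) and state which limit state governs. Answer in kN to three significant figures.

1300 kN (bearing governs)

Bolt shear: A_b = π·22²/4 = 380.1 mm²; R_n = 469 × 380.1 × 6 × 2 / 1000 = 2139 kN → 0.75 × 2139 = 1600 kN.
Bearing (1.2 l_c t F_u ≤ 2.4 d t F_u): upper limit = 2.4·22·16·410 / 1000 = 346.4 kN.
  Edge l_c = 40 − 24/2 = 28 → r_n = 220.4 kN; interior l_c = 65 − 24 = 41 → r_n = 322.8 kN.
  R_n,bearing = 2·220.4 + 4·322.8 = 1732 kN → 0.75 × 1732 = 1300 kN.
Bearing governs: 1300 kN.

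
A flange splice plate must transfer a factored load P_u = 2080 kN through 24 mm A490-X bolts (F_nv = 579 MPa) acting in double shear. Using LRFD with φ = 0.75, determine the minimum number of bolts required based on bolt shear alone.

6 bolts

A_b = π·24²/4 = 452.4 mm².
Per-bolt design strength φR_n = 0.75 × 579 × 452.4 × 2 / 1000 = 392.9 kN.
n ≥ 2080 / 392.9 = 5.294 → use 6 bolts.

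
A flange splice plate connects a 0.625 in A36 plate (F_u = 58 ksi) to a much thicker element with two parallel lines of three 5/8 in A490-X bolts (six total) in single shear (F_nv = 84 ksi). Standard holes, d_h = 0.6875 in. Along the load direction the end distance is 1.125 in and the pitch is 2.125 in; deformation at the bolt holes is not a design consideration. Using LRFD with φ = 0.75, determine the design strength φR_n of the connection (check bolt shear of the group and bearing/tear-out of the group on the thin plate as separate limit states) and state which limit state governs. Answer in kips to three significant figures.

Bolt shear: A_b = π·0.625²/4 = 0.3068 in²; R_n = 84 × 0.3068 × 6 × 1 = 154.6 kips → 0.75 × 154.6 = 116 kips.
Bearing (1.5 l_c t F_u ≤ 3.0 d t F_u): upper limit = 3.0·0.625·0.625·58 = 67.97 kips.
  Edge l_c = 1.125 − 0.6875/2 = 0.7812 → r_n = 42.48 kips; interior l_c = 2.125 − 0.6875 = 1.438 → r_n = 67.97 kips.
  R_n,bearing = 2·42.48 + 4·67.97 = 356.8 kips → 0.75 × 356.8 = 268 kips.
Bolt shear governs: 116 kips.

116 kips (bolt shear governs)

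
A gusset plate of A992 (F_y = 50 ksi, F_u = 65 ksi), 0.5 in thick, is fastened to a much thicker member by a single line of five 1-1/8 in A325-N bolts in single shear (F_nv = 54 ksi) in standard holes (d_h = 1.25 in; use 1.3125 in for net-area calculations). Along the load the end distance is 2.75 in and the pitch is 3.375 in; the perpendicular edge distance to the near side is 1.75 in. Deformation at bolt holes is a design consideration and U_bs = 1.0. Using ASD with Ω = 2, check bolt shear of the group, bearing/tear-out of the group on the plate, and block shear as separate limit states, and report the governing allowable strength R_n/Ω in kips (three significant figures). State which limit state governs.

119 kips (block shear governs)

Bolt shear: A_b = π·1.125²/4 = 0.994 in²; R_n = 54 × 0.994 × 5 × 1 = 268.4 kips → 268.4 / 2 = 134 kips.
Bearing: edge l_c = 2.125, r_n = 82.88 kips; interior l_c = 2.125, r_n = 82.88 kips; R_n = 82.88 + 4·82.88 = 414.4 kips → 207 kips.
Block shear: A_gv = 8.125, A_nv = 5.172, A_nt = 0.5469 in²; R_n = min(0.6F_uA_nv, 0.6F_yA_gv) + U_bs·F_u·A_nt = 237.2 kips → 119 kips.
Block shear governs: 119 kips.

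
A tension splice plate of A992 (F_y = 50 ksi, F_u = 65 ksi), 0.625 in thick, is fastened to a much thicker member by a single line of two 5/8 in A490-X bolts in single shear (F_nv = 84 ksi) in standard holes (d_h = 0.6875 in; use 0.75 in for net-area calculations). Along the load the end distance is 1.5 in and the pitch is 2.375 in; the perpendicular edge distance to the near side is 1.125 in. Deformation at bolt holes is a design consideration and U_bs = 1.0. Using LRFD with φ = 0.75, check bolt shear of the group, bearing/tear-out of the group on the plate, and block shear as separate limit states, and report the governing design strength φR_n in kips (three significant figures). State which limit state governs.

Bolt shear: A_b = π·0.625²/4 = 0.3068 in²; R_n = 84 × 0.3068 × 2 × 1 = 51.54 kips → 0.75 × 51.54 = 38.7 kips.
Bearing: edge l_c = 1.156, r_n = 56.37 kips; interior l_c = 1.688, r_n = 60.94 kips; R_n = 56.37 + 1·60.94 = 117.3 kips → 88 kips.
Block shear: A_gv = 2.422, A_nv = 1.719, A_nt = 0.4688 in²; R_n = min(0.6F_uA_nv, 0.6F_yA_gv) + U_bs·F_u·A_nt = 97.5 kips → 73.1 kips.
Bolt shear governs: 38.7 kips.

38.7 kips (bolt shear governs)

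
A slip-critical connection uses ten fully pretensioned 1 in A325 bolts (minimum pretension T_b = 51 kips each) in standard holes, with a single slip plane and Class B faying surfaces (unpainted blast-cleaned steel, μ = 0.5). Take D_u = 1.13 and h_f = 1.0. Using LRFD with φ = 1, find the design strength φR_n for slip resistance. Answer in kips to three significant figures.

R_n = μ · D_u · h_f · T_b · n_s · n_b = 0.5 × 1.13 × 1.0 × 51 × 1 × 10 = 288.1 kips.
Design strength φR_n = 1 × 288.1 = 288 kips.

288 kips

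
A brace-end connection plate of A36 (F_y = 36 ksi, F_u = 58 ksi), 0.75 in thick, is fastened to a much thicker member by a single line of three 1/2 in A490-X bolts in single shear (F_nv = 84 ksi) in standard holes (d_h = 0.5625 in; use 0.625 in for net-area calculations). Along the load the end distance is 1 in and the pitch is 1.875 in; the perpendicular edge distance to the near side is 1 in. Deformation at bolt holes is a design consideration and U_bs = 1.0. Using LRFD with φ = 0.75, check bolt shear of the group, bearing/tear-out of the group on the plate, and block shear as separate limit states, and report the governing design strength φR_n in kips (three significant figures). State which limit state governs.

37.1 kips (bolt shear governs)

Bolt shear: A_b = π·0.5²/4 = 0.1963 in²; R_n = 84 × 0.1963 × 3 × 1 = 49.48 kips → 0.75 × 49.48 = 37.1 kips.
Bearing: edge l_c = 0.7188, r_n = 37.52 kips; interior l_c = 1.312, r_n = 52.2 kips; R_n = 37.52 + 2·52.2 = 141.9 kips → 106 kips.
Block shear: A_gv = 3.562, A_nv = 2.391, A_nt = 0.5156 in²; R_n = min(0.6F_uA_nv, 0.6F_yA_gv) + U_bs·F_u·A_nt = 106.9 kips → 80.1 kips.
Bolt shear governs: 37.1 kips.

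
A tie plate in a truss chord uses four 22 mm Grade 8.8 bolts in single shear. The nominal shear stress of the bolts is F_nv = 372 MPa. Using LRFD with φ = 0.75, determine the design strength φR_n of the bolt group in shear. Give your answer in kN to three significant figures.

424 kN

A_b = π × 22² / 4 = 380.1 mm².
R_n = F_nv · A_b · n · n_s = 372 × 380.1 × 4 × 1 / 1000 = 565.6 kN.
Design strength φR_n = 0.75 × 565.6 = 424 kN.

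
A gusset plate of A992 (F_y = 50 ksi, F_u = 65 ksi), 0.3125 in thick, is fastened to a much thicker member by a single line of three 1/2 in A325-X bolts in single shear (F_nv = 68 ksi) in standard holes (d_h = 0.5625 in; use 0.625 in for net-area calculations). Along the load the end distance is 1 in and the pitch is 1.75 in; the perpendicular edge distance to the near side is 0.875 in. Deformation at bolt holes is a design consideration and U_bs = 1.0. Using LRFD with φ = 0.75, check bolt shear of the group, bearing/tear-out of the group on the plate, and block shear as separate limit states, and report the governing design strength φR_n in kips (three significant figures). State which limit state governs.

30 kips (bolt shear governs)

Bolt shear: A_b = π·0.5²/4 = 0.1963 in²; R_n = 68 × 0.1963 × 3 × 1 = 40.06 kips → 0.75 × 40.06 = 30 kips.
Bearing: edge l_c = 0.7188, r_n = 17.52 kips; interior l_c = 1.188, r_n = 24.38 kips; R_n = 17.52 + 2·24.38 = 66.27 kips → 49.7 kips.
Block shear: A_gv = 1.406, A_nv = 0.918, A_nt = 0.1758 in²; R_n = min(0.6F_uA_nv, 0.6F_yA_gv) + U_bs·F_u·A_nt = 47.23 kips → 35.4 kips.
Bolt shear governs: 30 kips.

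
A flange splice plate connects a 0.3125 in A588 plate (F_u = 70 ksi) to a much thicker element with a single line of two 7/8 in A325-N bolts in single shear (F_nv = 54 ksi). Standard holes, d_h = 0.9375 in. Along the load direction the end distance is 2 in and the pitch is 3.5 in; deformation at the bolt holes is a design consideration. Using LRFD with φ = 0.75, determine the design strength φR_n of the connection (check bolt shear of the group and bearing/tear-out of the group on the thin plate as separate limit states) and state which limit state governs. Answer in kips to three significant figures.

Bolt shear: A_b = π·0.875²/4 = 0.6013 in²; R_n = 54 × 0.6013 × 2 × 1 = 64.94 kips → 0.75 × 64.94 = 48.7 kips.
Bearing (1.2 l_c t F_u ≤ 2.4 d t F_u): upper limit = 2.4·0.875·0.3125·70 = 45.94 kips.
  Edge l_c = 2 − 0.9375/2 = 1.531 → r_n = 40.2 kips; interior l_c = 3.5 − 0.9375 = 2.562 → r_n = 45.94 kips.
  R_n,bearing = 1·40.2 + 1·45.94 = 86.13 kips → 0.75 × 86.13 = 64.6 kips.
Bolt shear governs: 48.7 kips.

48.7 kips (bolt shear governs)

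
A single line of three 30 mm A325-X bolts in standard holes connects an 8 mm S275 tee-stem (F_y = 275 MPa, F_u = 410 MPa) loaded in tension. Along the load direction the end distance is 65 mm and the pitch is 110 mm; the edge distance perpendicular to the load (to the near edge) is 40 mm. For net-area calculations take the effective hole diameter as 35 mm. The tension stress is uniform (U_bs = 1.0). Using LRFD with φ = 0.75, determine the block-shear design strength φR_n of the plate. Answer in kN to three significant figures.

338 kN

Shear plane L_v = 65 + 2·110 = 285 mm; A_gv = 285 × 8 = 2280 mm².
A_nv = (285 − 2.5·35) × 8 = 1580 mm².
A_nt = (40 − 0.5·35) × 8 = 180 mm².
0.6 F_u A_nv = 388.7 kN; 0.6 F_y A_gv = 376.2 kN → shear yielding governs the shear term.
R_n = 376.2 + 1.0 × 410 × 180 / 1000 = 450 kN.
Design strength φR_n = 0.75 × 450 = 338 kN.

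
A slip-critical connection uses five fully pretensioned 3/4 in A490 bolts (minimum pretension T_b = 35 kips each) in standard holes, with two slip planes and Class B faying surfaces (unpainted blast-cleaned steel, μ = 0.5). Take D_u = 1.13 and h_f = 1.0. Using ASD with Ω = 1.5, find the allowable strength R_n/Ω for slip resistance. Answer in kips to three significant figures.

R_n = μ · D_u · h_f · T_b · n_s · n_b = 0.5 × 1.13 × 1.0 × 35 × 2 × 5 = 197.8 kips.
Allowable strength R_n/Ω = 197.8 / 1.5 = 132 kips.

132 kips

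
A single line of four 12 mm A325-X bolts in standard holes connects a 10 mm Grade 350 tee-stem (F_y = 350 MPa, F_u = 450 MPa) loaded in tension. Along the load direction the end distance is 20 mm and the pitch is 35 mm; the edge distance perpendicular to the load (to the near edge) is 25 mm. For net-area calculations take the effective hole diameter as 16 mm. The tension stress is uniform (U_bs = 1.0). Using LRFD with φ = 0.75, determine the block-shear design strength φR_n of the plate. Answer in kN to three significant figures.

197 kN

Shear plane L_v = 20 + 3·35 = 125 mm; A_gv = 125 × 10 = 1250 mm².
A_nv = (125 − 3.5·16) × 10 = 690 mm².
A_nt = (25 − 0.5·16) × 10 = 170 mm².
0.6 F_u A_nv = 186.3 kN; 0.6 F_y A_gv = 262.5 kN → shear rupture governs the shear term.
R_n = 186.3 + 1.0 × 450 × 170 / 1000 = 262.8 kN.
Design strength φR_n = 0.75 × 262.8 = 197 kN.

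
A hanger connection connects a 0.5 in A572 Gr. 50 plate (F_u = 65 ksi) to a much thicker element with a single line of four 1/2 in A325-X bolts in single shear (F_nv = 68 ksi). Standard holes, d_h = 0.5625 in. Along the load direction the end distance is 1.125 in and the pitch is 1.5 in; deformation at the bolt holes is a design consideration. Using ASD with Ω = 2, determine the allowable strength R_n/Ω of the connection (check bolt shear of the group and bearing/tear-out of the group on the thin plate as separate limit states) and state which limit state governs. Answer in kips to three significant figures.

26.7 kips (bolt shear governs)

Bolt shear: A_b = π·0.5²/4 = 0.1963 in²; R_n = 68 × 0.1963 × 4 × 1 = 53.41 kips → 53.41 / 2 = 26.7 kips.
Bearing (1.2 l_c t F_u ≤ 2.4 d t F_u): upper limit = 2.4·0.5·0.5·65 = 39 kips.
  Edge l_c = 1.125 − 0.5625/2 = 0.8438 → r_n = 32.91 kips; interior l_c = 1.5 − 0.5625 = 0.9375 → r_n = 36.56 kips.
  R_n,bearing = 1·32.91 + 3·36.56 = 142.6 kips → 142.6 / 2 = 71.3 kips.
Bolt shear governs: 26.7 kips.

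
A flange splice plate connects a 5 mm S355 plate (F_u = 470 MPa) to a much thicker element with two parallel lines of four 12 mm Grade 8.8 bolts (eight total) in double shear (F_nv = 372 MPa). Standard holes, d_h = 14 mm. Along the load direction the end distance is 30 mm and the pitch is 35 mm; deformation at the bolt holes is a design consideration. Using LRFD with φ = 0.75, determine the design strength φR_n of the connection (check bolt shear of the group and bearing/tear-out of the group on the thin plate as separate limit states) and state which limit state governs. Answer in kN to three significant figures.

364 kN (bearing governs)

Bolt shear: A_b = π·12²/4 = 113.1 mm²; R_n = 372 × 113.1 × 8 × 2 / 1000 = 673.2 kN → 0.75 × 673.2 = 505 kN.
Bearing (1.2 l_c t F_u ≤ 2.4 d t F_u): upper limit = 2.4·12·5·470 / 1000 = 67.68 kN.
  Edge l_c = 30 − 14/2 = 23 → r_n = 64.86 kN; interior l_c = 35 − 14 = 21 → r_n = 59.22 kN.
  R_n,bearing = 2·64.86 + 6·59.22 = 485 kN → 0.75 × 485 = 364 kN.
Bearing governs: 364 kN.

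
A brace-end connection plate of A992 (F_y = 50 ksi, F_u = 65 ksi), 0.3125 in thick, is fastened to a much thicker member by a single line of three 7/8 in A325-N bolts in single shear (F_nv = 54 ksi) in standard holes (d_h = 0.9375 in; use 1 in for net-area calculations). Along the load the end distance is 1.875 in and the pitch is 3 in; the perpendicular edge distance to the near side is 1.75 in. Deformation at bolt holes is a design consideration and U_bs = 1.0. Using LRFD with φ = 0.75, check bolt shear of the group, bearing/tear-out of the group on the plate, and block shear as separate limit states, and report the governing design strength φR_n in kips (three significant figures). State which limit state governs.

68.2 kips (block shear governs)

Bolt shear: A_b = π·0.875²/4 = 0.6013 in²; R_n = 54 × 0.6013 × 3 × 1 = 97.41 kips → 0.75 × 97.41 = 73.1 kips.
Bearing: edge l_c = 1.406, r_n = 34.28 kips; interior l_c = 2.062, r_n = 42.66 kips; R_n = 34.28 + 2·42.66 = 119.6 kips → 89.7 kips.
Block shear: A_gv = 2.461, A_nv = 1.68, A_nt = 0.3906 in²; R_n = min(0.6F_uA_nv, 0.6F_yA_gv) + U_bs·F_u·A_nt = 90.9 kips → 68.2 kips.
Block shear governs: 68.2 kips.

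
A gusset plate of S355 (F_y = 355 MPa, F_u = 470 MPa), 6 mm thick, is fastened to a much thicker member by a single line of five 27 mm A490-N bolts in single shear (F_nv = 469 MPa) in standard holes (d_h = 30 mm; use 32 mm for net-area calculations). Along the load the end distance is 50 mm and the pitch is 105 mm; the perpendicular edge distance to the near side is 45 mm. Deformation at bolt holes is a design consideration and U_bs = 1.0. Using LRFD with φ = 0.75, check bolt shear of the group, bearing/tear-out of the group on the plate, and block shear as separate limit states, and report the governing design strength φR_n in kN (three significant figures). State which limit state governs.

Bolt shear: A_b = π·27²/4 = 572.6 mm²; R_n = 469 × 572.6 × 5 × 1 / 1000 = 1343 kN → 0.75 × 1343 = 1010 kN.
Bearing: edge l_c = 35, r_n = 118.4 kN; interior l_c = 75, r_n = 182.7 kN; R_n = 118.4 + 4·182.7 = 849.4 kN → 637 kN.
Block shear: A_gv = 2820, A_nv = 1956, A_nt = 174 mm²; R_n = min(0.6F_uA_nv, 0.6F_yA_gv) + U_bs·F_u·A_nt = 633.4 kN → 475 kN.
Block shear governs: 475 kN.

475 kN (block shear governs)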